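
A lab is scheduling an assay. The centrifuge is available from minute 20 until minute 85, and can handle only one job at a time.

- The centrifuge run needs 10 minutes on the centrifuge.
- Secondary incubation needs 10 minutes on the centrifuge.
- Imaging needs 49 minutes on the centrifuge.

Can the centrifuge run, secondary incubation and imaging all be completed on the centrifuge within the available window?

No

The centrifuge window is 85 − 20 = 65 minutes.
Running back to back, the jobs need 10 + 10 + 49 = 69 minutes on the centrifuge.
Since 69 > 65, they cannot all fit.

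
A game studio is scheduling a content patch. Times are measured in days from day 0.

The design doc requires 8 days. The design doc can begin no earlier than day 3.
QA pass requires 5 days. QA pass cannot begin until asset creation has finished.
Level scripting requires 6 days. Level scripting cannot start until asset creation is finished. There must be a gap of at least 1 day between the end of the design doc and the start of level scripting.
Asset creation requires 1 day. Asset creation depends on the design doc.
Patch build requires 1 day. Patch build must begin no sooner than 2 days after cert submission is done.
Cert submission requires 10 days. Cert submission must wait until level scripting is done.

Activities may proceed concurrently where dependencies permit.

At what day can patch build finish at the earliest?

31

After its own release at day 3, the design doc can start at day 3 and finishes at day 11.
Asset creation waits on the design doc (finishes day 11), so it starts at day 11 and finishes at 11 + 1 = day 12.
Level scripting has to wait for asset creation (finishes day 12); the design doc (finishes day 11, plus 1-day gap → day 12). The latest of these is day 12, so level scripting runs day 12 to 12 + 6 = day 18.
Cert submission cannot begin until level scripting (finishes day 18). It runs from day 18 to 18 + 10 = day 28.
Patch build waits on cert submission (finishes day 28, plus 2-day gap → day 30), so it starts at day 30 and finishes at 30 + 1 = day 31.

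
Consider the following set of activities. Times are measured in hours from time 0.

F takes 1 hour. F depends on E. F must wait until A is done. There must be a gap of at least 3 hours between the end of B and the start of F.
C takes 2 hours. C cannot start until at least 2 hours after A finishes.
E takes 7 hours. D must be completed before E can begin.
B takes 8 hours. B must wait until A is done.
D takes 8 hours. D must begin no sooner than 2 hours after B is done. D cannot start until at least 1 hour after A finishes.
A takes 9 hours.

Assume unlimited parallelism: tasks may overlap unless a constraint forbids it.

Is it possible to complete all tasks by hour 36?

Yes

A has no prerequisites, so it starts at hour 0 and finishes at hour 9.
After A (finishes hour 9, plus 2-hour gap → hour 11), C can start at hour 11 and finishes at hour 13.
B cannot begin until A (finishes hour 9). It runs from hour 9 to 9 + 8 = hour 17.
D needs all of B (finishes hour 17, plus 2-hour gap → hour 19); A (finishes hour 9, plus 1-hour gap → hour 10). That puts its earliest start at hour 19; it finishes at 19 + 8 = hour 27.
E waits on D (finishes hour 27), so it starts at hour 27 and finishes at 27 + 7 = hour 34.
F has to wait for E (finishes hour 34); A (finishes hour 9); B (finishes hour 17, plus 3-hour gap → hour 20). The latest of these is hour 34, so F runs hour 34 to 34 + 1 = hour 35.
Every task is finished by hour 35, which is no later than the deadline of 36, so the schedule is feasible.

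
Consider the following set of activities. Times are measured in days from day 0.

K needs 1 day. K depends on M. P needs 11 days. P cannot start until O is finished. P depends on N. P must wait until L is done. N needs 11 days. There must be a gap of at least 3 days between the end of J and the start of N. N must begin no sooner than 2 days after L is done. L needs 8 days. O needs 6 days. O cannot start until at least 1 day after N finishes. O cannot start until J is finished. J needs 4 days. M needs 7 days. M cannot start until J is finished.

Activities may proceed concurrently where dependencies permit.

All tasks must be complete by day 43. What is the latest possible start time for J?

7

Nothing follows K; the deadline of day 43 is its only limit. It must start by 43 − 1 = day 42.
Since K (must start by day 42) depends on it, M must finish by day 42. Backing off its 7-day duration gives a latest start of day 35.
P must finish by day 43; it takes 11 days, so it must start by 43 − 11 = day 32.
O feeds into P (must start by day 32); so O must finish by day 32 and therefore start by day 26.
N has several dependents: O (must start by day 26, minus 1-day gap → day 25); P (must start by day 32). The earliest of those limits is day 25, so N must start by 25 − 11 = day 14.
J has several dependents: M (must start by day 35); N (must start by day 14, minus 3-day gap → day 11); O (must start by day 26). The earliest of those limits is day 11, so J must start by 11 − 4 = day 7.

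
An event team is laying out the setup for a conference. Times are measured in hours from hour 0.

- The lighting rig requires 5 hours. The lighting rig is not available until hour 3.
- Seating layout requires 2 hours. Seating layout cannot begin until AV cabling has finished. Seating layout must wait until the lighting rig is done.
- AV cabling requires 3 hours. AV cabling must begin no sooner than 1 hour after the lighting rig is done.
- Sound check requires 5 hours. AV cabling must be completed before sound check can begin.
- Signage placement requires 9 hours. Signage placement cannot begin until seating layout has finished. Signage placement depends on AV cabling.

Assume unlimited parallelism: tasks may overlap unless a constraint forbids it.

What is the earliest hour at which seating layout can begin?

12

The lighting rig cannot begin until its own release at hour 3. It runs from hour 3 to 3 + 5 = hour 8.
AV cabling waits on the lighting rig (finishes hour 8, plus 1-hour gap → hour 9), so it starts at hour 9 and finishes at 9 + 3 = hour 12.
Seating layout waits on AV cabling (finishes hour 12); the lighting rig (finishes hour 8). The latest of these is hour 12, which is the earliest seating layout can start.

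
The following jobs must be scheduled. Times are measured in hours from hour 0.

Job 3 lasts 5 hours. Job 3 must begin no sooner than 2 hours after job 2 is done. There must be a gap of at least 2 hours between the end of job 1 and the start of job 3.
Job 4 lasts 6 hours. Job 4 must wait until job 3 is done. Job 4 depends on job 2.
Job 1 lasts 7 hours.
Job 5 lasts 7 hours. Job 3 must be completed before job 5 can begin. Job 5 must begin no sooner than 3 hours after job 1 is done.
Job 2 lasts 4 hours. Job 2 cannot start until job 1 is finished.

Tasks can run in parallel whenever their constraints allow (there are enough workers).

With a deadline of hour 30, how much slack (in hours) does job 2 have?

5

Job 1 can start immediately at hour 0; it finishes at hour 7.
Job 2 cannot begin until job 1 (finishes hour 7). It runs from hour 7 to 7 + 4 = hour 11.

Working backward from the deadline:
Job 4 has no dependents, so it just needs to finish by hour 30. Starting by 30 − 6 = hour 24 achieves that.
Job 5 must finish by hour 30; it takes 7 hours, so it must start by 30 − 7 = hour 23.
Job 3 has several dependents: job 4 (must start by hour 24); job 5 (must start by hour 23). The earliest of those limits is hour 23, so job 3 must start by 23 − 5 = hour 18.
Job 2 must finish in time for job 3 (must start by hour 18, minus 2-hour gap → hour 16); job 4 (must start by hour 24). The tightest is hour 16, so job 2 must start by 16 − 4 = hour 12.
So job 2 can start as early as hour 7 and as late as hour 12, giving 12 − 7 = 5 hours of slack.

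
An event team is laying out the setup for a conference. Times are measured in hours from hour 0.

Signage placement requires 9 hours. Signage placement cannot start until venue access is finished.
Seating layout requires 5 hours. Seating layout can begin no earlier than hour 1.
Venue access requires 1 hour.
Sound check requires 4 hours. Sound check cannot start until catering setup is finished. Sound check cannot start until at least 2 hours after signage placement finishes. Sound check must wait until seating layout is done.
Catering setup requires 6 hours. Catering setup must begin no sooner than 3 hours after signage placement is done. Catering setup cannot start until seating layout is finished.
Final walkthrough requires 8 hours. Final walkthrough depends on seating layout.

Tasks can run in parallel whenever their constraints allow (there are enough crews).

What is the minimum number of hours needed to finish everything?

23

Seating layout waits on its own release at hour 1, so it starts at hour 1 and finishes at 1 + 5 = hour 6.
Final walkthrough cannot begin until seating layout (finishes hour 6). It runs from hour 6 to 6 + 8 = hour 14.
Venue access can start immediately at hour 0; it finishes at hour 1.
Signage placement waits on venue access (finishes hour 1), so it starts at hour 1 and finishes at 1 + 9 = hour 10.
For catering setup: signage placement (finishes hour 10, plus 3-hour gap → hour 13); seating layout (finishes hour 6). Taking the maximum gives a start of hour 13, and it finishes at 13 + 6 = hour 19.
Sound check needs all of catering setup (finishes hour 19); signage placement (finishes hour 10, plus 2-hour gap → hour 12); seating layout (finishes hour 6). That puts its earliest start at hour 19; it finishes at 19 + 4 = hour 23.
All tasks are finished once the last one completes. Finish times: Venue access at 1, Seating layout at 6, Signage placement at 10, Catering setup at 19, Sound check at 23, Final walkthrough at 14. The latest is hour 23.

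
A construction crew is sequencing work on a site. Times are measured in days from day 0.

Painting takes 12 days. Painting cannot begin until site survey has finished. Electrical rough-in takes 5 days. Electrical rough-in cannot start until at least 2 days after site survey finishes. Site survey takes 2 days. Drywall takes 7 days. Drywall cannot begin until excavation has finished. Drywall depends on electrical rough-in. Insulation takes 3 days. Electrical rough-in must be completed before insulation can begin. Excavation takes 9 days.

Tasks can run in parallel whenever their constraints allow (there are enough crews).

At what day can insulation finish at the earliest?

Nothing blocks site survey, so it runs from day 0 to day 2.
After site survey (finishes day 2, plus 2-day gap → day 4), electrical rough-in can start at day 4 and finishes at day 9.
Insulation waits on electrical rough-in (finishes day 9), so it starts at day 9 and finishes at 9 + 3 = day 12.

12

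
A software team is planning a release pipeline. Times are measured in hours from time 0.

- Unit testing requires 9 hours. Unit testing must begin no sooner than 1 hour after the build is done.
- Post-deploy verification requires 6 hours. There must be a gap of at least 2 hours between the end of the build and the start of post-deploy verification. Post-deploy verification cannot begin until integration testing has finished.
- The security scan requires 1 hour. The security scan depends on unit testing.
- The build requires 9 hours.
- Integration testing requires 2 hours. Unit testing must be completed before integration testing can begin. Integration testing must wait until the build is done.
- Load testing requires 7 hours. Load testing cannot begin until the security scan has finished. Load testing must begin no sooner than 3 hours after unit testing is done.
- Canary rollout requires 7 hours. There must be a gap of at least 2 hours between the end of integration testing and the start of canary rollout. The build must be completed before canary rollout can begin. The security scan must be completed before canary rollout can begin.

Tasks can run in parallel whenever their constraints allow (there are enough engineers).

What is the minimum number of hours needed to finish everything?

The build can start immediately at hour 0; it finishes at hour 9.
After the build (finishes hour 9, plus 1-hour gap → hour 10), unit testing can start at hour 10 and finishes at hour 19.
The security scan waits on unit testing (finishes hour 19), so it starts at hour 19 and finishes at 19 + 1 = hour 20.
Load testing has to wait for the security scan (finishes hour 20); unit testing (finishes hour 19, plus 3-hour gap → hour 22). The latest of these is hour 22, so load testing runs hour 22 to 22 + 7 = hour 29.
Integration testing cannot start until unit testing (finishes hour 19); the build (finishes hour 9). The controlling bound is hour 19, so integration testing finishes at 19 + 2 = hour 21.
Post-deploy verification has to wait for the build (finishes hour 9, plus 2-hour gap → hour 11); integration testing (finishes hour 21). The latest of these is hour 21, so post-deploy verification runs hour 21 to 21 + 6 = hour 27.
Canary rollout needs all of integration testing (finishes hour 21, plus 2-hour gap → hour 23); the build (finishes hour 9); the security scan (finishes hour 20). That puts its earliest start at hour 23; it finishes at 23 + 7 = hour 30.
All tasks are finished once the last one completes. Finish times: The build at 9, Unit testing at 19, Integration testing at 21, The security scan at 20, Canary rollout at 30, Load testing at 29, Post-deploy verification at 27. The latest is hour 30.

30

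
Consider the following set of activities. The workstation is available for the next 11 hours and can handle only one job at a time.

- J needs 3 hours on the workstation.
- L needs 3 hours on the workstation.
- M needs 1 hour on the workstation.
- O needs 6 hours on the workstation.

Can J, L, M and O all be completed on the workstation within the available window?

Running back to back, the jobs need 3 + 3 + 1 + 6 = 13 hours on the workstation.
Since 13 > 11, they cannot all fit.

No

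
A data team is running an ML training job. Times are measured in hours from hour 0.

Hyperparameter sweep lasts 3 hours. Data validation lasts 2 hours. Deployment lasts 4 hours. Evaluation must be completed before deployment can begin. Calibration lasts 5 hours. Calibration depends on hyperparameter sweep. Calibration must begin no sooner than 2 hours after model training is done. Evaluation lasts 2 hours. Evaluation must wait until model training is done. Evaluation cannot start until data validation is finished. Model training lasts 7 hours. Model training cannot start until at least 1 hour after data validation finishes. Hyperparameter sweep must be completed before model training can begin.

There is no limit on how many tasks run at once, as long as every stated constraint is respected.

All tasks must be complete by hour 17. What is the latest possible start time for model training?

Nothing follows deployment; the deadline of hour 17 is its only limit. It must start by 17 − 4 = hour 13.
Evaluation must finish before deployment (must start by hour 13). With a 2-hour duration, evaluation must start by 13 − 2 = hour 11.
To finish by hour 17, calibration (duration 5) must start no later than hour 12.
Model training feeds evaluation (must start by hour 11); calibration (must start by hour 12, minus 2-hour gap → hour 10). Taking the minimum, model training must finish by hour 10 and start by 10 − 7 = hour 3.

3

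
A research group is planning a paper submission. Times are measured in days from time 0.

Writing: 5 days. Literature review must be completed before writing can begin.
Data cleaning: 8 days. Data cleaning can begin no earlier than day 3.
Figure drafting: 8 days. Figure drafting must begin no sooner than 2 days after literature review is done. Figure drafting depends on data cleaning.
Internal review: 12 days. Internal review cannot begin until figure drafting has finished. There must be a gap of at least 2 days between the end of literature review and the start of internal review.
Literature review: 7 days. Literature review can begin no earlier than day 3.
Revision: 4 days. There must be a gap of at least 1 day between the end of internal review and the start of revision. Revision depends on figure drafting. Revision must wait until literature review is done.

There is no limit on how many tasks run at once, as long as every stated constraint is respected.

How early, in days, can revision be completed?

37

Data cleaning cannot begin until its own release at day 3. It runs from day 3 to 3 + 8 = day 11.
Literature review cannot begin until its own release at day 3. It runs from day 3 to 3 + 7 = day 10.
Figure drafting needs all of literature review (finishes day 10, plus 2-day gap → day 12); data cleaning (finishes day 11). That puts its earliest start at day 12; it finishes at 12 + 8 = day 20.
For internal review: figure drafting (finishes day 20); literature review (finishes day 10, plus 2-day gap → day 12). Taking the maximum gives a start of day 20, and it finishes at 20 + 12 = day 32.
Revision cannot start until internal review (finishes day 32, plus 1-day gap → day 33); figure drafting (finishes day 20); literature review (finishes day 10). The controlling bound is day 33, so revision finishes at 33 + 4 = day 37.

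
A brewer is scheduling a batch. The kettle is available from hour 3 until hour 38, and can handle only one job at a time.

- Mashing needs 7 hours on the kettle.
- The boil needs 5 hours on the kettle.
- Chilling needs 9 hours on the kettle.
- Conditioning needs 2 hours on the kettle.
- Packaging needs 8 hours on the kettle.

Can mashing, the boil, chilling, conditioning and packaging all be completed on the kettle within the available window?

Yes

The kettle window is 38 − 3 = 35 hours.
Running back to back, the jobs need 7 + 5 + 9 + 2 + 8 = 31 hours on the kettle.
Since 31 ≤ 35, they fit within the window.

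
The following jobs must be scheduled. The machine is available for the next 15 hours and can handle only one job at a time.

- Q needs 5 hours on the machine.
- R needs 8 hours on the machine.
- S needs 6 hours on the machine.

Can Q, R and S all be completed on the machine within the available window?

Running back to back, the jobs need 5 + 8 + 6 = 19 hours on the machine.
Since 19 > 15, they cannot all fit.

No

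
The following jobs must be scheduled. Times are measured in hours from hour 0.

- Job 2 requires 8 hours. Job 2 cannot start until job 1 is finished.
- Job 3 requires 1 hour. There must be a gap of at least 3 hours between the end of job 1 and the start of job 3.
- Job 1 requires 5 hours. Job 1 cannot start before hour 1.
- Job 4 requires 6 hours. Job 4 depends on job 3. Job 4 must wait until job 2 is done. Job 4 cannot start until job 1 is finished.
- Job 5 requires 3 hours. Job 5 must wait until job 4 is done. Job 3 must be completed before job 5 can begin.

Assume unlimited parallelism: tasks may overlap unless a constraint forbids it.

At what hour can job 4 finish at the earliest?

20

Job 1 waits on its own release at hour 1, so it starts at hour 1 and finishes at 1 + 5 = hour 6.
Job 3 cannot begin until job 1 (finishes hour 6, plus 3-hour gap → hour 9). It runs from hour 9 to 9 + 1 = hour 10.
Job 2 waits on job 1 (finishes hour 6), so it starts at hour 6 and finishes at 6 + 8 = hour 14.
Job 4 has to wait for job 3 (finishes hour 10); job 2 (finishes hour 14); job 1 (finishes hour 6). The latest of these is hour 14, so job 4 runs hour 14 to 14 + 6 = hour 20.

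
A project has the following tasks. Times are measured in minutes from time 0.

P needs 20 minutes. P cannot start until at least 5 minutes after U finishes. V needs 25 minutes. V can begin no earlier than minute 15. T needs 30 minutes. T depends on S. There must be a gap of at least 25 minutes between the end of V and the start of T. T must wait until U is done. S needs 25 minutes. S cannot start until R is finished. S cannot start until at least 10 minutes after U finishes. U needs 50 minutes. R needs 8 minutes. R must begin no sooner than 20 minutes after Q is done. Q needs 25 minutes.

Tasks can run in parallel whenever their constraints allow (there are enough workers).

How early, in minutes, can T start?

V waits on its own release at minute 15, so it starts at minute 15 and finishes at 15 + 25 = minute 40.
Nothing blocks U, so it runs from minute 0 to minute 50.
Nothing blocks Q, so it runs from minute 0 to minute 25.
R waits on Q (finishes minute 25, plus 20-minute gap → minute 45), so it starts at minute 45 and finishes at 45 + 8 = minute 53.
S cannot start until R (finishes minute 53); U (finishes minute 50, plus 10-minute gap → minute 60). The controlling bound is minute 60, so S finishes at 60 + 25 = minute 85.
T waits on S (finishes minute 85); V (finishes minute 40, plus 25-minute gap → minute 65); U (finishes minute 50). The latest of these is minute 85, which is the earliest T can start.

85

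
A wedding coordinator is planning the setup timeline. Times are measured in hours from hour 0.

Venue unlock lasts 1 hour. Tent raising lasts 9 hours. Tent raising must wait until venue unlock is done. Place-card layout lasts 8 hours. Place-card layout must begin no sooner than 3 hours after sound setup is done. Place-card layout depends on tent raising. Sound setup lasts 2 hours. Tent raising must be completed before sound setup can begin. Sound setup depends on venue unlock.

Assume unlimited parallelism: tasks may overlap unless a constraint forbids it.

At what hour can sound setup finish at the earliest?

12

Venue unlock can start immediately at hour 0; it finishes at hour 1.
Tent raising cannot begin until venue unlock (finishes hour 1). It runs from hour 1 to 1 + 9 = hour 10.
Sound setup has to wait for tent raising (finishes hour 10); venue unlock (finishes hour 1). The latest of these is hour 10, so sound setup runs hour 10 to 10 + 2 = hour 12.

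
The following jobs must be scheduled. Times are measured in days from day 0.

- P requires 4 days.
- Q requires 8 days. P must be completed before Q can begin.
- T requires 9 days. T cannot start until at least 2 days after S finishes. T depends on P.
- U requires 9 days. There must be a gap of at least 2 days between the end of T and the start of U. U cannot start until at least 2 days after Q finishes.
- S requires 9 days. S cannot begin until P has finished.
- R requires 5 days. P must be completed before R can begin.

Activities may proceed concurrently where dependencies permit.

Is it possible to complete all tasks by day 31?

Nothing blocks P, so it runs from day 0 to day 4.
S cannot begin until P (finishes day 4). It runs from day 4 to 4 + 9 = day 13.
For T: S (finishes day 13, plus 2-day gap → day 15); P (finishes day 4). Taking the maximum gives a start of day 15, and it finishes at 15 + 9 = day 24.
R waits on P (finishes day 4), so it starts at day 4 and finishes at 4 + 5 = day 9.
Q cannot begin until P (finishes day 4). It runs from day 4 to 4 + 8 = day 12.
For U: T (finishes day 24, plus 2-day gap → day 26); Q (finishes day 12, plus 2-day gap → day 14). Taking the maximum gives a start of day 26, and it finishes at 26 + 9 = day 35.
The earliest everything can be done is day 35, which is after the deadline of 31, so it is not possible.

No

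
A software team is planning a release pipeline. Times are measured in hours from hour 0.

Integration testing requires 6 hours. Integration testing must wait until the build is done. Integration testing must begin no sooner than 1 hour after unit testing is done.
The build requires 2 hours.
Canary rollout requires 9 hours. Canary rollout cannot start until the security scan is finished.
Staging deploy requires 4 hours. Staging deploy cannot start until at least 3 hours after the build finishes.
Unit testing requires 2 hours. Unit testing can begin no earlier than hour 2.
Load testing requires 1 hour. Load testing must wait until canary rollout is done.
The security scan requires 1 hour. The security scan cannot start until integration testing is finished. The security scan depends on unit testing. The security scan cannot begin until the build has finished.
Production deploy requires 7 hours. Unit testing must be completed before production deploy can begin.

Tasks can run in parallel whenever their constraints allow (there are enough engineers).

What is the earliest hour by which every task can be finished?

22

Unit testing waits on its own release at hour 2, so it starts at hour 2 and finishes at 2 + 2 = hour 4.
Production deploy waits on unit testing (finishes hour 4), so it starts at hour 4 and finishes at 4 + 7 = hour 11.
The build can start immediately at hour 0; it finishes at hour 2.
Staging deploy waits on the build (finishes hour 2, plus 3-hour gap → hour 5), so it starts at hour 5 and finishes at 5 + 4 = hour 9.
Integration testing cannot start until the build (finishes hour 2); unit testing (finishes hour 4, plus 1-hour gap → hour 5). The controlling bound is hour 5, so integration testing finishes at 5 + 6 = hour 11.
For the security scan: integration testing (finishes hour 11); unit testing (finishes hour 4); the build (finishes hour 2). Taking the maximum gives a start of hour 11, and it finishes at 11 + 1 = hour 12.
Canary rollout cannot begin until the security scan (finishes hour 12). It runs from hour 12 to 12 + 9 = hour 21.
After canary rollout (finishes hour 21), load testing can start at hour 21 and finishes at hour 22.
All tasks are finished once the last one completes. Finish times: The build at 2, Unit testing at 4, Integration testing at 11, The security scan at 12, Staging deploy at 9, Canary rollout at 21, Load testing at 22, Production deploy at 11. The latest is hour 22.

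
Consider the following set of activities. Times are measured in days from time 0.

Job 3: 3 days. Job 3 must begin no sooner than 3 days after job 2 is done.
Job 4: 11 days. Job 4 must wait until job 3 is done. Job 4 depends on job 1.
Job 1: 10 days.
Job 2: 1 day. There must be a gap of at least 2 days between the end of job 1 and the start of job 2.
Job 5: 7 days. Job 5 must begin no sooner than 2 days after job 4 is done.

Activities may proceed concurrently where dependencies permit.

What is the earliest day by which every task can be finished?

39

Nothing blocks job 1, so it runs from day 0 to day 10.
After job 1 (finishes day 10, plus 2-day gap → day 12), job 2 can start at day 12 and finishes at day 13.
After job 2 (finishes day 13, plus 3-day gap → day 16), job 3 can start at day 16 and finishes at day 19.
For job 4: job 3 (finishes day 19); job 1 (finishes day 10). Taking the maximum gives a start of day 19, and it finishes at 19 + 11 = day 30.
Job 5 waits on job 4 (finishes day 30, plus 2-day gap → day 32), so it starts at day 32 and finishes at 32 + 7 = day 39.
All tasks are finished once the last one completes. Finish times: Job 1 at 10, Job 2 at 13, Job 3 at 19, Job 4 at 30, Job 5 at 39. The latest is day 39.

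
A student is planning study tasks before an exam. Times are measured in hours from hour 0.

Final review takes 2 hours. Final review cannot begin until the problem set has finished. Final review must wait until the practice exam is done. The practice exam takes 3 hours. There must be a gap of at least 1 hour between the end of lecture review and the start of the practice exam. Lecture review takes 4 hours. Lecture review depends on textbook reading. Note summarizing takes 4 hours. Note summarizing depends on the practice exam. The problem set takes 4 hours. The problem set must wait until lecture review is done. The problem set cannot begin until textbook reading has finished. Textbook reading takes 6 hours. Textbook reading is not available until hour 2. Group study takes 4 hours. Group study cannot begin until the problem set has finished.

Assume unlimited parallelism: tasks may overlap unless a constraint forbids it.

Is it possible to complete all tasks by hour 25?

Textbook reading waits on its own release at hour 2, so it starts at hour 2 and finishes at 2 + 6 = hour 8.
Lecture review waits on textbook reading (finishes hour 8), so it starts at hour 8 and finishes at 8 + 4 = hour 12.
After lecture review (finishes hour 12, plus 1-hour gap → hour 13), the practice exam can start at hour 13 and finishes at hour 16.
After the practice exam (finishes hour 16), note summarizing can start at hour 16 and finishes at hour 20.
The problem set cannot start until lecture review (finishes hour 12); textbook reading (finishes hour 8). The controlling bound is hour 12, so the problem set finishes at 12 + 4 = hour 16.
Final review has to wait for the problem set (finishes hour 16); the practice exam (finishes hour 16). The latest of these is hour 16, so final review runs hour 16 to 16 + 2 = hour 18.
Group study waits on the problem set (finishes hour 16), so it starts at hour 16 and finishes at 16 + 4 = hour 20.
Every task is finished by hour 20, which is no later than the deadline of 25, so the schedule is feasible.

Yes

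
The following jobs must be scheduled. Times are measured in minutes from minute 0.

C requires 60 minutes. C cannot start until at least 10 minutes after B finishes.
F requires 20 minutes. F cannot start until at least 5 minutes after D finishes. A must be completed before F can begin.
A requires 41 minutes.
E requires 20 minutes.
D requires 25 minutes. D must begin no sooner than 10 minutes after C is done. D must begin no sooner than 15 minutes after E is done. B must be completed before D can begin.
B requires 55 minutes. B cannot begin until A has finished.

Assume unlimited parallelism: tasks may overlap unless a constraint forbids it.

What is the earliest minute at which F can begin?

E can start immediately at minute 0; it finishes at minute 20.
Nothing blocks A, so it runs from minute 0 to minute 41.
B waits on A (finishes minute 41), so it starts at minute 41 and finishes at 41 + 55 = minute 96.
After B (finishes minute 96, plus 10-minute gap → minute 106), C can start at minute 106 and finishes at minute 166.
D needs all of C (finishes minute 166, plus 10-minute gap → minute 176); E (finishes minute 20, plus 15-minute gap → minute 35); B (finishes minute 96). That puts its earliest start at minute 176; it finishes at 176 + 25 = minute 201.
F waits on D (finishes minute 201, plus 5-minute gap → minute 206); A (finishes minute 41). The latest of these is minute 206, which is the earliest F can start.

206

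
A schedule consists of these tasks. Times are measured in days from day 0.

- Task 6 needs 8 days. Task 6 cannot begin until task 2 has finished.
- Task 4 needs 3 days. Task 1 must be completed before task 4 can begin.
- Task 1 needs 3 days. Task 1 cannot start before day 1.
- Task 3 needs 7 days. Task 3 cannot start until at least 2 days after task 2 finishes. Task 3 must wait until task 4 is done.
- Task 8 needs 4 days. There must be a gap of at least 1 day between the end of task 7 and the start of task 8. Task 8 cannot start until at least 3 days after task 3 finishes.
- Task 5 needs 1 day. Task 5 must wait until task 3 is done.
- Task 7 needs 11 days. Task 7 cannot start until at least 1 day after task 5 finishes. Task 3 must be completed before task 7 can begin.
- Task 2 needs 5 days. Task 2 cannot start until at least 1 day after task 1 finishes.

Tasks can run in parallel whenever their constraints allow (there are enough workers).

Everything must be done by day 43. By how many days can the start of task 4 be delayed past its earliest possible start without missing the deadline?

Task 1 waits on its own release at day 1, so it starts at day 1 and finishes at 1 + 3 = day 4.
After task 1 (finishes day 4), task 4 can start at day 4 and finishes at day 7.

Working backward from the deadline:
To finish by day 43, task 8 (duration 4) must start no later than day 39.
Task 7 must finish before task 8 (must start by day 39, minus 1-day gap → day 38). With an 11-day duration, task 7 must start by 38 − 11 = day 27.
Task 5 must finish before task 7 (must start by day 27, minus 1-day gap → day 26). With a 1-day duration, task 5 must start by 26 − 1 = day 25.
Task 3 has several dependents: task 5 (must start by day 25); task 7 (must start by day 27); task 8 (must start by day 39, minus 3-day gap → day 36). The earliest of those limits is day 25, so task 3 must start by 25 − 7 = day 18.
Task 4 feeds into task 3 (must start by day 18); so task 4 must finish by day 18 and therefore start by day 15.
So task 4 can start as early as day 4 and as late as day 15, giving 15 − 4 = 11 days of slack.

11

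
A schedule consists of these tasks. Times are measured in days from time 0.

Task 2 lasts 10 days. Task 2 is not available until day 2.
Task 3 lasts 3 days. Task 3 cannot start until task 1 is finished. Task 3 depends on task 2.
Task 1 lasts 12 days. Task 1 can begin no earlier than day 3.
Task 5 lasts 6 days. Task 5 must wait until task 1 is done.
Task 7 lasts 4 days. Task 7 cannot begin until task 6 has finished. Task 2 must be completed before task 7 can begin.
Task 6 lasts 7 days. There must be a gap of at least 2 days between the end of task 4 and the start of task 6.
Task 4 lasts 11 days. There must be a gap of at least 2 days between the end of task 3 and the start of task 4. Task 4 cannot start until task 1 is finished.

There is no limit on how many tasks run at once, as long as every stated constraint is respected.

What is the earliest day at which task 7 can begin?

40

Task 2 waits on its own release at day 2, so it starts at day 2 and finishes at 2 + 10 = day 12.
Task 1 waits on its own release at day 3, so it starts at day 3 and finishes at 3 + 12 = day 15.
Task 3 has to wait for task 1 (finishes day 15); task 2 (finishes day 12). The latest of these is day 15, so task 3 runs day 15 to 15 + 3 = day 18.
Task 4 cannot start until task 3 (finishes day 18, plus 2-day gap → day 20); task 1 (finishes day 15). The controlling bound is day 20, so task 4 finishes at 20 + 11 = day 31.
After task 4 (finishes day 31, plus 2-day gap → day 33), task 6 can start at day 33 and finishes at day 40.
Task 7 waits on task 6 (finishes day 40); task 2 (finishes day 12). The latest of these is day 40, which is the earliest task 7 can start.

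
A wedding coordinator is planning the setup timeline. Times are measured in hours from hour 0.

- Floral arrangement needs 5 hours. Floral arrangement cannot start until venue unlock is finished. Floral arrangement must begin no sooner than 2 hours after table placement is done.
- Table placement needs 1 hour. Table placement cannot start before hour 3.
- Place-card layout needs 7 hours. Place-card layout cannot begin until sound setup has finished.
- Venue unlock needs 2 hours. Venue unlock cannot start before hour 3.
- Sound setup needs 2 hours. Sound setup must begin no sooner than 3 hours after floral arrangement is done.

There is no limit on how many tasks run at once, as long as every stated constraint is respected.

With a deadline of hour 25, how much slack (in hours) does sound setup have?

After its own release at hour 3, table placement can start at hour 3 and finishes at hour 4.
Venue unlock cannot begin until its own release at hour 3. It runs from hour 3 to 3 + 2 = hour 5.
For floral arrangement: venue unlock (finishes hour 5); table placement (finishes hour 4, plus 2-hour gap → hour 6). Taking the maximum gives a start of hour 6, and it finishes at 6 + 5 = hour 11.
After floral arrangement (finishes hour 11, plus 3-hour gap → hour 14), sound setup can start at hour 14 and finishes at hour 16.

Working backward from the deadline:
Nothing follows place-card layout; the deadline of hour 25 is its only limit. It must start by 25 − 7 = hour 18.
Sound setup feeds into place-card layout (must start by hour 18); so sound setup must finish by hour 18 and therefore start by hour 16.
So sound setup can start as early as hour 14 and as late as hour 16, giving 16 − 14 = 2 hours of slack.

2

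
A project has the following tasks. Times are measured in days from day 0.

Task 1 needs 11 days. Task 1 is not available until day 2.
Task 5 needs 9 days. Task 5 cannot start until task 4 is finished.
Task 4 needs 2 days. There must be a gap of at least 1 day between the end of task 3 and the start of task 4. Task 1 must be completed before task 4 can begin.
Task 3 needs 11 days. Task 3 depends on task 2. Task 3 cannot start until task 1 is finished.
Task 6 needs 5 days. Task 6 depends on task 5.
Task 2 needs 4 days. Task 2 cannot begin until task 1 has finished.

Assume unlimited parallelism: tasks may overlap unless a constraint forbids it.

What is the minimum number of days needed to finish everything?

45

Task 1 cannot begin until its own release at day 2. It runs from day 2 to 2 + 11 = day 13.
After task 1 (finishes day 13), task 2 can start at day 13 and finishes at day 17.
Task 3 cannot start until task 2 (finishes day 17); task 1 (finishes day 13). The controlling bound is day 17, so task 3 finishes at 17 + 11 = day 28.
Task 4 has to wait for task 3 (finishes day 28, plus 1-day gap → day 29); task 1 (finishes day 13). The latest of these is day 29, so task 4 runs day 29 to 29 + 2 = day 31.
Task 5 cannot begin until task 4 (finishes day 31). It runs from day 31 to 31 + 9 = day 40.
Task 6 cannot begin until task 5 (finishes day 40). It runs from day 40 to 40 + 5 = day 45.
All tasks are finished once the last one completes. Finish times: Task 1 at 13, Task 2 at 17, Task 3 at 28, Task 4 at 31, Task 5 at 40, Task 6 at 45. The latest is day 45.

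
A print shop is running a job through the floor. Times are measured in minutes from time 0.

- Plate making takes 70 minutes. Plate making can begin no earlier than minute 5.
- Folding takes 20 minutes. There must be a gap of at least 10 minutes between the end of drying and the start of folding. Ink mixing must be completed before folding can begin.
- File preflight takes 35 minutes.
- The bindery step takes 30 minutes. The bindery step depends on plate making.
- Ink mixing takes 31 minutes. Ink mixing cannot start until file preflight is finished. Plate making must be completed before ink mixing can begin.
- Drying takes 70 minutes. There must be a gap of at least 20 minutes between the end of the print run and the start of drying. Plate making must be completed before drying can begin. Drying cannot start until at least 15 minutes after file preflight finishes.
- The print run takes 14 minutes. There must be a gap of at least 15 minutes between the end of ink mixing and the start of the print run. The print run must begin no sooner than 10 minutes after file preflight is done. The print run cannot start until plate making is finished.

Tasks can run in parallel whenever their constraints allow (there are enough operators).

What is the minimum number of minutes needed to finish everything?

Plate making waits on its own release at minute 5, so it starts at minute 5 and finishes at 5 + 70 = minute 75.
The bindery step cannot begin until plate making (finishes minute 75). It runs from minute 75 to 75 + 30 = minute 105.
Nothing blocks file preflight, so it runs from minute 0 to minute 35.
For ink mixing: file preflight (finishes minute 35); plate making (finishes minute 75). Taking the maximum gives a start of minute 75, and it finishes at 75 + 31 = minute 106.
The print run cannot start until ink mixing (finishes minute 106, plus 15-minute gap → minute 121); file preflight (finishes minute 35, plus 10-minute gap → minute 45); plate making (finishes minute 75). The controlling bound is minute 121, so the print run finishes at 121 + 14 = minute 135.
Drying needs all of the print run (finishes minute 135, plus 20-minute gap → minute 155); plate making (finishes minute 75); file preflight (finishes minute 35, plus 15-minute gap → minute 50). That puts its earliest start at minute 155; it finishes at 155 + 70 = minute 225.
Folding needs all of drying (finishes minute 225, plus 10-minute gap → minute 235); ink mixing (finishes minute 106). That puts its earliest start at minute 235; it finishes at 235 + 20 = minute 255.
All tasks are finished once the last one completes. Finish times: File preflight at 35, Plate making at 75, Ink mixing at 106, The print run at 135, Drying at 225, Folding at 255, The bindery step at 105. The latest is minute 255.

255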